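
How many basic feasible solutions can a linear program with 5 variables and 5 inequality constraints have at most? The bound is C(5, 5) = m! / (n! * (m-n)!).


Each vertex corresponds to some choice of n active constraints out of m, so the number of vertices is at most C(m, n) = m! / (n!(m-n)!).
m = 5, n = 5
Numerator: 5 * 4 * 3 * 2 * 1
Denominator: 5! = 120
C(5, 5) = 1


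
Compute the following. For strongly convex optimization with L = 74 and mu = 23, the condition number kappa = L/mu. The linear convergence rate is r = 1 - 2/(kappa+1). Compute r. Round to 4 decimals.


Step 1: Compute the condition number.
kappa = L/mu = 74/23 = 3.2174
Step 2: Compute the convergence rate.
r = 1 - 2/(kappa + 1) = 1 - 2*mu/(L + mu) = (L - mu)/(L + mu) = 51/97 = 0.5258


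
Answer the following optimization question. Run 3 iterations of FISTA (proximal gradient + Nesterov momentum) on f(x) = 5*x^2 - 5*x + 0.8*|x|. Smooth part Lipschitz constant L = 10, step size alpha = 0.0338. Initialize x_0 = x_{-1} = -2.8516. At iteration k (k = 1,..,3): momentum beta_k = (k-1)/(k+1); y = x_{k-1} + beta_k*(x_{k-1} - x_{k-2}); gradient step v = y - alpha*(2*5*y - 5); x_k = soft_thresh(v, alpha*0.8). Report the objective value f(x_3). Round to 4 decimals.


FISTA on f(x) = 5*x^2 - 5*x + 0.8*|x|
L = 10, alpha = 0.0338
Iteration 1: beta = 0.0, y = -2.8516 + 0.0*(-2.8516 + 2.8516) = -2.8516
  grad(y) = -33.516, v = y - alpha*grad = -1.7188
  prox(v) = soft_thresh(-1.7188, 0.027) = -1.6917
Iteration 2: beta = 0.3333, y = -1.6917 + 0.3333*(-1.6917 + 2.8516) = -1.3051
  grad(y) = -18.0509, v = y - alpha*grad = -0.695
  prox(v) = soft_thresh(-0.695, 0.027) = -0.6679
Iteration 3: beta = 0.5, y = -0.6679 + 0.5*(-0.6679 + 1.6917) = -0.156
  grad(y) = -6.5604, v = y - alpha*grad = 0.0657
  prox(v) = soft_thresh(0.0657, 0.027) = 0.0387
f(x_3) = 5*0.0387^2 - 5*0.0387 + 0.8*|0.0387| = -0.1549


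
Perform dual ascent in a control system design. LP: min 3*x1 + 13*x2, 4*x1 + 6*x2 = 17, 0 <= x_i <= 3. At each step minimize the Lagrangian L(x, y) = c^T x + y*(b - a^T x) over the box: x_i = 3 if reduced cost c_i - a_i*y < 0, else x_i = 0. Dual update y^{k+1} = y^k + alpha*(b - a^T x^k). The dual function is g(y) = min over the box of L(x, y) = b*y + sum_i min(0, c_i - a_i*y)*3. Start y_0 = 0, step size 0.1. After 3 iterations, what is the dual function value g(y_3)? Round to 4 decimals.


Dual ascent for LP: min 3*x1 + 13*x2, 4*x1 + 6*x2 = 17, 0 <= x_i <= 3
Step 1: y^k = 0.0, reduced costs: (3.0, 13.0)
  x^k = (0.0, 0.0), subgradient = b - a^T x = 17.0
  y^{k+1} = 0.0 + 0.1*17.0 = 1.7
Step 2: y^k = 1.7, reduced costs: (-3.8, 2.8)
  x^k = (3.0, 0.0), subgradient = b - a^T x = 5.0
  y^{k+1} = 1.7 + 0.1*5.0 = 2.2
Step 3: y^k = 2.2, reduced costs: (-5.8, -0.2)
  x^k = (3.0, 3.0), subgradient = b - a^T x = -13.0
  y^{k+1} = 2.2 + 0.1*-13.0 = 0.9
Dual objective at y_3 = 0.9: reduced costs (-0.6, 7.6), box minimizer x = (3.0, 0.0)
g(y_3) = b*y + (c1 - a1*y)*x1 + (c2 - a2*y)*x2 = 17*0.9 + (-0.6)*3.0 + 7.6*0.0 = 15.3 - 1.8 + 0.0 = 13.5


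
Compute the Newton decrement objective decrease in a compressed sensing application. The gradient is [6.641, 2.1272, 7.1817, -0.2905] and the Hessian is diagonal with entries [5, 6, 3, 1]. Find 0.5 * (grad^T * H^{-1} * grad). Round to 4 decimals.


Step 1: H is diagonal, so H^(-1) * g = [1.3282, 0.3545, 2.3939, -0.2905].
Step 2: g^T H^(-1) g = sum_i g_i^2 / H_ii
  = (6.641)^2/5 + (2.1272)^2/6 + (7.1817)^2/3 + (-0.2905)^2/1
  = 8.8206 + 0.7542 + 17.1923 + 0.0844 = 26.8514
Step 3: Objective decrease = 0.5 * g^T H^(-1) g = 13.4257


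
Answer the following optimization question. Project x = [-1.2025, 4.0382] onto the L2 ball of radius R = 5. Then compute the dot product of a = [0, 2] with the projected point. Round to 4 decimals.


Step 1: Compute ||x|| (intermediates to 6 decimals).
||x|| = sqrt((-1.2025)^2 + 4.0382^2) = 4.213439
Step 2: Project.
Since ||x|| <= R, proj = x (no scaling needed).
proj(x) = [-1.2025, 4.0382]
Step 3: Dot product.
a^T * proj(x) = 0*(-1.2025) + 2*4.0382 = 8.0764


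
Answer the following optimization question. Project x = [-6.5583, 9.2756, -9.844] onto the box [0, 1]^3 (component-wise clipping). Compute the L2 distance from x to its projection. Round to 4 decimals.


Project each component onto [0, 1].
clip(-6.5583) = 0.0, clip(9.2756) = 1.0, clip(-9.844) = 0.0
Projection = [0.0, 1.0, 0.0]
Squared diffs: [43.0113, 68.4856, 96.9043]
Distance = sqrt(208.4012) = 14.4361


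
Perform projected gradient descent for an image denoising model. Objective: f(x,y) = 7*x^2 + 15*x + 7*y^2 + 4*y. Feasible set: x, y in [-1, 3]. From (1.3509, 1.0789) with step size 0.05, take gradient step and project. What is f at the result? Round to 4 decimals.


Step 1: Compute gradient at (1.3509, 1.0789).
grad_x = 2*7*1.3509 + 15 = 33.9126
grad_y = 2*7*1.0789 + 4 = 19.1046
Step 2: Gradient step.
x_raw = 1.3509 - 0.05*33.9126 = -0.3447
y_raw = 1.0789 - 0.05*19.1046 = 0.1237
Step 3: Project onto [-1, 3].
x_proj = clip(-0.3447) = -0.3447
y_proj = clip(0.1237) = 0.1237
Step 4: Evaluate f.
f(-0.3447, 0.1237) = -3.7373


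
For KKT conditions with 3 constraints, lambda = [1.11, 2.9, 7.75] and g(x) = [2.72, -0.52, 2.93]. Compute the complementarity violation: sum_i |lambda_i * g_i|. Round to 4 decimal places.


KKT complementary slackness check:
lambda_1 * g_1 = 1.11 * 2.72 = 3.0192
lambda_2 * g_2 = 2.9 * -0.52 = -1.508
lambda_3 * g_3 = 7.75 * 2.93 = 22.7075
Total violation = 3.0192 + 1.508 + 22.7075 = 27.2347


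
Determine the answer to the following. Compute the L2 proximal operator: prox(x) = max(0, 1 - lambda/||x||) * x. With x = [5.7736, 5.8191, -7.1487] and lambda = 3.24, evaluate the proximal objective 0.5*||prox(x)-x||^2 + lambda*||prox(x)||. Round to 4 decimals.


Step 1: Compute ||x||.
||x|| = 10.8766
Step 2: Compute scaling factor.
scale = max(0, 1 - 3.24/10.8766) = 0.7021
Step 3: prox(x) = [4.0537, 4.0857, -5.0192]
||prox(x)|| = 7.6366
Step 4: Proximal objective.
0.5*||prox-x||^2 = 5.2488
lambda*||prox|| = 24.7426
Total = 29.9914


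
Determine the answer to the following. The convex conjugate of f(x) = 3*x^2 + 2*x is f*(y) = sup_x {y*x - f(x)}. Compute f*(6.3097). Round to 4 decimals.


f*(y) = sup_x {y*x - a*x^2 - b*x} = sup_x {(y-b)*x - a*x^2}
FOC: (y - b) - 2a*x = 0 => x* = (y - b)/(2a)
x* = (6.3097 - 2)/(2*3) = 0.7183
f*(6.3097) = (y-b)^2/(4a) = (6.3097 - 2)^2/(4*3)
= 18.5735/12 = 1.5478


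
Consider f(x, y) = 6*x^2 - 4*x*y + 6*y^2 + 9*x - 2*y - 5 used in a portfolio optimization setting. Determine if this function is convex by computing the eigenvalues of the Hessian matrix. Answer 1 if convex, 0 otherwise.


The Hessian of f(x,y) = 6*x^2 - 4*x*y + 6*y^2 + 9*x - 2*y - 5 is:
H = [[12, -4], [-4, 12]]
Trace = 12 + 12 = 24
Determinant = 12*12 - (-4)^2 = 128
Discriminant = (24)^2 - 4*128 = 64.0
Eigenvalues: lambda_1 = 8.0, lambda_2 = 16.0
The function is convex.

1


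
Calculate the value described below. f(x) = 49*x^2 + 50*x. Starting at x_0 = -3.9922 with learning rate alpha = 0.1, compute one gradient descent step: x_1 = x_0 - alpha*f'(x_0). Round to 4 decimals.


We compute the gradient at x_0 and apply the update.
f'(x) = 98*x + 50
f'(-3.9922) = 98*-3.9922 + 50 = -341.2356
x_1 = -3.9922 - 0.1*-341.2356 = 30.1314


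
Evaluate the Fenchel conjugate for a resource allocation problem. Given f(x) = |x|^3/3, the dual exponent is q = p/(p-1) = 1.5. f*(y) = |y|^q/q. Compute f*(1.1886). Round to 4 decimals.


The conjugate exponent q satisfies 1/p + 1/q = 1.
p = 3, so q = 3/(3 - 1) = 1.5
|y|^q = 1.1886^1.5 = 1.2958
f*(1.1886) = 1.2958 / 1.5 = 0.8639


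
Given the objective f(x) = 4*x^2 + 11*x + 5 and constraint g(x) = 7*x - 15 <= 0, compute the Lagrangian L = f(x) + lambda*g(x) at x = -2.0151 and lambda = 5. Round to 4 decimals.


Step 1: Evaluate f(x).
f(-2.0151) = 4*(-2.0151)^2 + 11*(-2.0151) + 5 = -0.9236
Step 2: Evaluate g(x).
g(-2.0151) = 7*-2.0151 - 15 = -29.1057
Step 3: Compute Lagrangian.
L = -0.9236 + 5*-29.1057 = -146.4521


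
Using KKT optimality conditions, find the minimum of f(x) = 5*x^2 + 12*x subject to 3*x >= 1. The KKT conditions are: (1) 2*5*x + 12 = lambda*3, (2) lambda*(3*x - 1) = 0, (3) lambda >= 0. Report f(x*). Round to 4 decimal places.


Step 1: Try lambda = 0 (constraint inactive).
x_unc = -12/(2*5) = -1.2
Check: 3*-1.2 = -3.6 < 1 -- violated!
Step 2: Constraint must be active: 3*x = 1
x* = 1/3 = 0.3333 (rounded; the exact value 1/3 is used below)
lambda = (2*5*(1/3) + 12)/3 = 5.1111
Step 3: Compute optimal value.
f(x*) = 5*(1/3)^2 + 12*(1/3) = 4.5556


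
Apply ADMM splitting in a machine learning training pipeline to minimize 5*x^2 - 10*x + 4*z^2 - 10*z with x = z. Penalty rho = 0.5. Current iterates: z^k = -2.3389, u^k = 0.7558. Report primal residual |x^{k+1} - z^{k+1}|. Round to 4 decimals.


ADMM iteration with rho = 0.5, z^k = -2.3389, u^k = 0.7558
Step 1: x-update.
Minimize 5*x^2 - 10*x + (0.5/2)*(x + 2.3389 + 0.7558)^2
FOC: (2*5 + 0.5)*x = 10 + 0.5*(-2.3389 - 0.7558)
x^{k+1} = 0.805
Step 2: z-update.
Minimize 4*z^2 - 10*z + (0.5/2)*(0.805 - z + 0.7558)^2
FOC: (2*4 + 0.5)*z = 10 + 0.5*(0.805 + 0.7558)
z^{k+1} = 1.2683
Step 3: u-update.
u^{k+1} = 0.7558 + 0.805 - 1.2683 = 0.2925
Step 4: Primal residual = |0.805 - 1.2683| = 0.4633


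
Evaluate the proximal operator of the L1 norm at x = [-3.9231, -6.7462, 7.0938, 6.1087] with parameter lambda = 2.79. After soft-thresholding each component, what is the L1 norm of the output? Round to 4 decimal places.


Soft-thresholding with lambda = 2.79:
prox(-3.9231) = sign(-3.9231)*max(|-3.9231| - 2.79, 0) = -1.1331
prox(-6.7462) = sign(-6.7462)*max(|-6.7462| - 2.79, 0) = -3.9562
prox(7.0938) = sign(7.0938)*max(|7.0938| - 2.79, 0) = 4.3038
prox(6.1087) = sign(6.1087)*max(|6.1087| - 2.79, 0) = 3.3187
prox(x) = [-1.1331, -3.9562, 4.3038, 3.3187]
||prox(x)||_1 = 1.1331 + 3.9562 + 4.3038 + 3.3187 = 12.7118


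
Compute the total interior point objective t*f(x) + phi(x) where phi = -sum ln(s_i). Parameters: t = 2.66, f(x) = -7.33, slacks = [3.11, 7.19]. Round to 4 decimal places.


Step 1: Compute log-barrier.
ln values: [1.1346, 1.9727]
phi = -(1.1346 + 1.9727) = -3.1073
Step 2: Compute augmented objective.
t*f(x) = 2.66*-7.33 = -19.4978
Total = -19.4978 - 3.1073 = -22.6051


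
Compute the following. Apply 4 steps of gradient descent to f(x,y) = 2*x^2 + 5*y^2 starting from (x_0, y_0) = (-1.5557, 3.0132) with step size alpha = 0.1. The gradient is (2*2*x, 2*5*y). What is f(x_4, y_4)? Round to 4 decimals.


Gradient descent on f(x,y) = 2*x^2 + 5*y^2.
Starting point: (-1.5557, 3.0132), alpha = 0.1
Step 1: grad_x = 2*2*-1.5557 = -6.2228, grad_y = 2*5*3.0132 = 30.132
  x_1 = -1.5557 - 0.1*-6.2228 = -0.9334
  y_1 = 3.0132 - 0.1*30.132 = 0.0
Step 2: grad_x = 2*2*-0.9334 = -3.7337, grad_y = 2*5*0.0 = 0.0
  x_2 = -0.9334 - 0.1*-3.7337 = -0.5601
  y_2 = 0.0 - 0.1*0.0 = 0.0
Step 3: grad_x = 2*2*-0.5601 = -2.2402, grad_y = 2*5*0.0 = 0.0
  x_3 = -0.5601 - 0.1*-2.2402 = -0.336
  y_3 = 0.0 - 0.1*0.0 = 0.0
Step 4: grad_x = 2*2*-0.336 = -1.3441, grad_y = 2*5*0.0 = 0.0
  x_4 = -0.336 - 0.1*-1.3441 = -0.2016
  y_4 = 0.0 - 0.1*0.0 = 0.0
f(-0.2016, 0.0) = 2*(-0.2016)^2 + 5*0.0^2 = 0.0813


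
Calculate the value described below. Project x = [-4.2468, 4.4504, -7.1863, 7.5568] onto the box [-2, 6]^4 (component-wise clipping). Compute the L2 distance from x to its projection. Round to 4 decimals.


Project each component onto [-2, 6].
clip(-4.2468) = -2.0, clip(4.4504) = 4.4504, clip(-7.1863) = -2.0, clip(7.5568) = 6.0
Projection = [-2.0, 4.4504, -2.0, 6.0]
Squared diffs: [5.0481, 0.0, 26.8977, 2.4236]
Distance = sqrt(34.3694) = 5.8625


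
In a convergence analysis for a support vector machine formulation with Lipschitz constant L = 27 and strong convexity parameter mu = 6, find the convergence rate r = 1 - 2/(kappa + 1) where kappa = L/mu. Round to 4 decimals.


Step 1: Compute the condition number.
kappa = L/mu = 27/6 = 4.5
Step 2: Compute the convergence rate.
r = 1 - 2/(kappa + 1) = 1 - 2*mu/(L + mu) = (L - mu)/(L + mu) = 21/33 = 0.6364


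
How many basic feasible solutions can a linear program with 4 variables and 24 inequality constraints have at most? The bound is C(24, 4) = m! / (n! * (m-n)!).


Each vertex corresponds to some choice of n active constraints out of m, so the number of vertices is at most C(m, n) = m! / (n!(m-n)!).
m = 24, n = 4
Numerator: 24 * 23 * 22 * 21
Denominator: 4! = 24
C(24, 4) = 10626


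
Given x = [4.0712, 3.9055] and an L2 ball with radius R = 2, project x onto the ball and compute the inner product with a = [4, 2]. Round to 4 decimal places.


Step 1: Compute ||x|| (intermediates to 6 decimals).
||x|| = sqrt(4.0712^2 + 3.9055^2) = 5.641595
Step 2: Project.
Since ||x|| > R, scale = R/||x|| = 2/5.641595 = 0.35451, proj(x) = scale * x
proj(x) = [1.443281, 1.384539]
Step 3: Dot product.
a^T * proj(x) = 4*1.443281 + 2*1.384539 = 8.5422


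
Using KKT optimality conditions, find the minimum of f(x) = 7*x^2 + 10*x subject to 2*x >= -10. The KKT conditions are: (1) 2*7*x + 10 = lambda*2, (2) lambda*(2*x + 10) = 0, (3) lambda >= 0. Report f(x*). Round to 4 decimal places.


Step 1: Try lambda = 0 (constraint inactive).
Stationarity: 2*7*x + 10 = 0
x* = -10/(2*7) = -5/7 = -0.7143 (rounded; the exact value -5/7 is used below)
Check constraint: 2*-0.7143 = -1.4286 >= -10 -- satisfied.
Step 2: Compute optimal value.
f(x*) = 7*(-5/7)^2 + 10*(-5/7) = -3.5714


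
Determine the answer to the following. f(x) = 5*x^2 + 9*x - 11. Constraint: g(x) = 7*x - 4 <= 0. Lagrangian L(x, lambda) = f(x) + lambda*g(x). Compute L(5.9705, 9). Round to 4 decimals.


Step 1: Evaluate f(x).
f(5.9705) = 5*5.9705^2 + 9*5.9705 - 11 = 220.9689
Step 2: Evaluate g(x).
g(5.9705) = 7*5.9705 - 4 = 37.7935
Step 3: Compute Lagrangian.
L = 220.9689 + 9*37.7935 = 561.1104


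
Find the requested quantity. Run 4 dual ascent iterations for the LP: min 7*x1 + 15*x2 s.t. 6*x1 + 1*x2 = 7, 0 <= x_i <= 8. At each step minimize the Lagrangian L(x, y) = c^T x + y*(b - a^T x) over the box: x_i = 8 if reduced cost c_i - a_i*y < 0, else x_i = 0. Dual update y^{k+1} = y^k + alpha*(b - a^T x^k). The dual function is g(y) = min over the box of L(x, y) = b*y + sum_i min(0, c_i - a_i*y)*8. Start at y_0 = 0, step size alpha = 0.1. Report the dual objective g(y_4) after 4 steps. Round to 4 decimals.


Dual ascent for LP: min 7*x1 + 15*x2, 6*x1 + 1*x2 = 7, 0 <= x_i <= 8
Step 1: y^k = 0.0, reduced costs: (7.0, 15.0)
  x^k = (0.0, 0.0), subgradient = b - a^T x = 7.0
  y^{k+1} = 0.0 + 0.1*7.0 = 0.7
Step 2: y^k = 0.7, reduced costs: (2.8, 14.3)
  x^k = (0.0, 0.0), subgradient = b - a^T x = 7.0
  y^{k+1} = 0.7 + 0.1*7.0 = 1.4
Step 3: y^k = 1.4, reduced costs: (-1.4, 13.6)
  x^k = (8.0, 0.0), subgradient = b - a^T x = -41.0
  y^{k+1} = 1.4 + 0.1*-41.0 = -2.7
Step 4: y^k = -2.7, reduced costs: (23.2, 17.7)
  x^k = (0.0, 0.0), subgradient = b - a^T x = 7.0
  y^{k+1} = -2.7 + 0.1*7.0 = -2.0
Dual objective at y_4 = -2.0: reduced costs (19.0, 17.0), box minimizer x = (0.0, 0.0)
g(y_4) = b*y + (c1 - a1*y)*x1 + (c2 - a2*y)*x2 = 7*(-2.0) + 19.0*0.0 + 17.0*0.0 = -14.0 + 0.0 + 0.0 = -14.0


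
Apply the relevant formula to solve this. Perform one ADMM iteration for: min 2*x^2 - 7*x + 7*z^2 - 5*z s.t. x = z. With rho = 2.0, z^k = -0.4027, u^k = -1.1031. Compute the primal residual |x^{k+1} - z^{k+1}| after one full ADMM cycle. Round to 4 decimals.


ADMM iteration with rho = 2.0, z^k = -0.4027, u^k = -1.1031
Step 1: x-update.
Minimize 2*x^2 - 7*x + (2.0/2)*(x + 0.4027 - 1.1031)^2
FOC: (2*2 + 2.0)*x = 7 + 2.0*(-0.4027 + 1.1031)
x^{k+1} = 1.4001
Step 2: z-update.
Minimize 7*z^2 - 5*z + (2.0/2)*(1.4001 - z - 1.1031)^2
FOC: (2*7 + 2.0)*z = 5 + 2.0*(1.4001 - 1.1031)
z^{k+1} = 0.3496
Step 3: u-update.
u^{k+1} = -1.1031 + 1.4001 - 0.3496 = -0.0526
Step 4: Primal residual = |1.4001 - 0.3496| = 1.0505


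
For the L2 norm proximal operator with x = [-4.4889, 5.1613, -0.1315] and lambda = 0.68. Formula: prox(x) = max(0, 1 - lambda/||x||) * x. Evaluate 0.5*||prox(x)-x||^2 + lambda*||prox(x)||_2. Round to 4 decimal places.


Step 1: Compute ||x||.
||x|| = 6.8415
Step 2: Compute scaling factor.
scale = max(0, 1 - 0.68/6.8415) = 0.9006
Step 3: prox(x) = [-4.0427, 4.6483, -0.1184]
||prox(x)|| = 6.1615
Step 4: Proximal objective.
0.5*||prox-x||^2 = 0.2312
lambda*||prox|| = 4.1898
Total = 4.421


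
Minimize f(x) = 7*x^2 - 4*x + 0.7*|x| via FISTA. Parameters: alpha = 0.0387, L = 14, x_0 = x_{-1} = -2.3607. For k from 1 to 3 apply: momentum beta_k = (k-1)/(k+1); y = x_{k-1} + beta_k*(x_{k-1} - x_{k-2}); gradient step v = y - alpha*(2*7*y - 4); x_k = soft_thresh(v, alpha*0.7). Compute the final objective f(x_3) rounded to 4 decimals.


FISTA on f(x) = 7*x^2 - 4*x + 0.7*|x|
L = 14, alpha = 0.0387
Iteration 1: beta = 0.0, y = -2.3607 + 0.0*(-2.3607 + 2.3607) = -2.3607
  grad(y) = -37.0498, v = y - alpha*grad = -0.9269
  prox(v) = soft_thresh(-0.9269, 0.0271) = -0.8998
Iteration 2: beta = 0.3333, y = -0.8998 + 0.3333*(-0.8998 + 2.3607) = -0.4128
  grad(y) = -9.7793, v = y - alpha*grad = -0.0343
  prox(v) = soft_thresh(-0.0343, 0.0271) = -0.0073
Iteration 3: beta = 0.5, y = -0.0073 + 0.5*(-0.0073 + 0.8998) = 0.439
  grad(y) = 2.146, v = y - alpha*grad = 0.356
  prox(v) = soft_thresh(0.356, 0.0271) = 0.3289
f(x_3) = 7*0.3289^2 - 4*0.3289 + 0.7*|0.3289| = -0.3282


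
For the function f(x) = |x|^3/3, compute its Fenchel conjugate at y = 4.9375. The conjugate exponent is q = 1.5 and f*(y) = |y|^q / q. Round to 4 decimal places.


The conjugate exponent q satisfies 1/p + 1/q = 1.
p = 3, so q = 3/(3 - 1) = 1.5
|y|^q = 4.9375^1.5 = 10.9714
f*(4.9375) = 10.9714 / 1.5 = 7.3142


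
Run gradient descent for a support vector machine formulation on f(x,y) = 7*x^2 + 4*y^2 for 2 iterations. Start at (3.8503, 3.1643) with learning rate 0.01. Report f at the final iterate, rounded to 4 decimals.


Gradient descent on f(x,y) = 7*x^2 + 4*y^2.
Starting point: (3.8503, 3.1643), alpha = 0.01
Step 1: grad_x = 2*7*3.8503 = 53.9042, grad_y = 2*4*3.1643 = 25.3144
  x_1 = 3.8503 - 0.01*53.9042 = 3.3113
  y_1 = 3.1643 - 0.01*25.3144 = 2.9112
Step 2: grad_x = 2*7*3.3113 = 46.3576, grad_y = 2*4*2.9112 = 23.2892
  x_2 = 3.3113 - 0.01*46.3576 = 2.8477
  y_2 = 2.9112 - 0.01*23.2892 = 2.6783
f(2.8477, 2.6783) = 7*2.8477^2 + 4*2.6783^2 = 85.4574


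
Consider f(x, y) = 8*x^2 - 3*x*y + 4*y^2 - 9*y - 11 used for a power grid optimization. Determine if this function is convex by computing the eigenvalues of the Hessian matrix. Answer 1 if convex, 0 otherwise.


The Hessian of f(x,y) = 8*x^2 - 3*x*y + 4*y^2 - 9*y - 11 is:
H = [[16, -3], [-3, 8]]
Trace = 16 + 8 = 24
Determinant = 16*8 - (-3)^2 = 119
Discriminant = (24)^2 - 4*119 = 100.0
Eigenvalues: lambda_1 = 7.0, lambda_2 = 17.0
The function is convex.

1


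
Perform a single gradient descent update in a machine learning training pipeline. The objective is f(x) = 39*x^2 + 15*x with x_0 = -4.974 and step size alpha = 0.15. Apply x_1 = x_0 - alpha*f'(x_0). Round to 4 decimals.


We compute the gradient at x_0 and apply the update.
f'(x) = 78*x + 15
f'(-4.974) = 78*-4.974 + 15 = -372.972
x_1 = -4.974 - 0.15*-372.972 = 50.9718


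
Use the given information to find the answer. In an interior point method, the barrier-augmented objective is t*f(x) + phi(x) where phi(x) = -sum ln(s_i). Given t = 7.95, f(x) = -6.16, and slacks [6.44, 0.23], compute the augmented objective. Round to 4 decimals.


Step 1: Compute log-barrier.
ln values: [1.8625, -1.4697]
phi = -(1.8625 - 1.4697) = -0.3929
Step 2: Compute augmented objective.
t*f(x) = 7.95*-6.16 = -48.972
Total = -48.972 - 0.3929 = -49.3649


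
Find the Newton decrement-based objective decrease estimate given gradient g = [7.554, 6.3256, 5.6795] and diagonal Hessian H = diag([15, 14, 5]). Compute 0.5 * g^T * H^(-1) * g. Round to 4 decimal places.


Step 1: H is diagonal, so H^(-1) * g = [0.5036, 0.4518, 1.1359].
Step 2: g^T H^(-1) g = sum_i g_i^2 / H_ii
  = (7.554)^2/15 + (6.3256)^2/14 + (5.6795)^2/5
  = 3.8042 + 2.8581 + 6.4513 = 13.1136
Step 3: Objective decrease = 0.5 * g^T H^(-1) g = 6.5568


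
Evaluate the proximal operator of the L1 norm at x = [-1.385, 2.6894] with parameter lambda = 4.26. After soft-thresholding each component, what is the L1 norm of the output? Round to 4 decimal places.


Soft-thresholding with lambda = 4.26:
prox(-1.385) = sign(-1.385)*max(|-1.385| - 4.26, 0) = 0.0
prox(2.6894) = sign(2.6894)*max(|2.6894| - 4.26, 0) = 0.0
prox(x) = [0.0, 0.0]
||prox(x)||_1 = 0.0 + 0.0 = 0.0


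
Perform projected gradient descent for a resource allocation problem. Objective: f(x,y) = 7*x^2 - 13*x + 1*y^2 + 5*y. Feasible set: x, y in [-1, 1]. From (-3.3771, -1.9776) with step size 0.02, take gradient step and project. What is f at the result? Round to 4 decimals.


Step 1: Compute gradient at (-3.3771, -1.9776).
grad_x = 2*7*-3.3771 - 13 = -60.2794
grad_y = 2*1*-1.9776 + 5 = 1.0448
Step 2: Gradient step.
x_raw = -3.3771 - 0.02*-60.2794 = -2.1715
y_raw = -1.9776 - 0.02*1.0448 = -1.9985
Step 3: Project onto [-1, 1].
x_proj = clip(-2.1715) = -1.0
y_proj = clip(-1.9985) = -1.0
Step 4: Evaluate f.
f(-1.0, -1.0) = 16.0


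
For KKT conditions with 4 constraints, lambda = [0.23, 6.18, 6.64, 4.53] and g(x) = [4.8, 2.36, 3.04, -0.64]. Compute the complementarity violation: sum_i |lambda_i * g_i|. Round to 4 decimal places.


KKT complementary slackness check:
lambda_1 * g_1 = 0.23 * 4.8 = 1.104
lambda_2 * g_2 = 6.18 * 2.36 = 14.5848
lambda_3 * g_3 = 6.64 * 3.04 = 20.1856
lambda_4 * g_4 = 4.53 * -0.64 = -2.8992
Total violation = 1.104 + 14.5848 + 20.1856 + 2.8992 = 38.7736


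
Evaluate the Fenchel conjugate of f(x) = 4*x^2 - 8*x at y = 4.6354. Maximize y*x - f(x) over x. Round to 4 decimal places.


f*(y) = sup_x {y*x - a*x^2 - b*x} = sup_x {(y-b)*x - a*x^2}
FOC: (y - b) - 2a*x = 0 => x* = (y - b)/(2a)
x* = (4.6354 + 8)/(2*4) = 1.5794
f*(4.6354) = (y-b)^2/(4a) = (4.6354 + 8)^2/(4*4)
= 159.6533/16 = 9.9783


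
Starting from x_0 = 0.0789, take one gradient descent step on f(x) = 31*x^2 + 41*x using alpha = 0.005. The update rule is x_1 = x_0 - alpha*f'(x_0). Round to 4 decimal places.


We compute the gradient at x_0 and apply the update.
f'(x) = 62*x + 41
f'(0.0789) = 62*0.0789 + 41 = 45.8918
x_1 = 0.0789 - 0.005*45.8918 = -0.1506


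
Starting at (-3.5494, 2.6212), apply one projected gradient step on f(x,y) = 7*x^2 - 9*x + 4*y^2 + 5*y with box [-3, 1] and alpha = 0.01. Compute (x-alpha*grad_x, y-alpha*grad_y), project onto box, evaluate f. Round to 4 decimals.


Step 1: Compute gradient at (-3.5494, 2.6212).
grad_x = 2*7*-3.5494 - 9 = -58.6916
grad_y = 2*4*2.6212 + 5 = 25.9696
Step 2: Gradient step.
x_raw = -3.5494 - 0.01*-58.6916 = -2.9625
y_raw = 2.6212 - 0.01*25.9696 = 2.3615
Step 3: Project onto [-3, 1].
x_proj = clip(-2.9625) = -2.9625
y_proj = clip(2.3615) = 1.0
Step 4: Evaluate f.
f(-2.9625, 1.0) = 97.0965


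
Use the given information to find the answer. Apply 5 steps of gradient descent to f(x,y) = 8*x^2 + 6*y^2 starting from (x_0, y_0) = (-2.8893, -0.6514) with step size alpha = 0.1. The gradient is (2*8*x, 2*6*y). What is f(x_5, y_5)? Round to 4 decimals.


Gradient descent on f(x,y) = 8*x^2 + 6*y^2.
Starting point: (-2.8893, -0.6514), alpha = 0.1
Step 1: grad_x = 2*8*-2.8893 = -46.2288, grad_y = 2*6*-0.6514 = -7.8168
  x_1 = -2.8893 - 0.1*-46.2288 = 1.7336
  y_1 = -0.6514 - 0.1*-7.8168 = 0.1303
Step 2: grad_x = 2*8*1.7336 = 27.7373, grad_y = 2*6*0.1303 = 1.5634
  x_2 = 1.7336 - 0.1*27.7373 = -1.0401
  y_2 = 0.1303 - 0.1*1.5634 = -0.0261
Step 3: grad_x = 2*8*-1.0401 = -16.6424, grad_y = 2*6*-0.0261 = -0.3127
  x_3 = -1.0401 - 0.1*-16.6424 = 0.6241
  y_3 = -0.0261 - 0.1*-0.3127 = 0.0052
Step 4: grad_x = 2*8*0.6241 = 9.9854, grad_y = 2*6*0.0052 = 0.0625
  x_4 = 0.6241 - 0.1*9.9854 = -0.3745
  y_4 = 0.0052 - 0.1*0.0625 = -0.001
Step 5: grad_x = 2*8*-0.3745 = -5.9913, grad_y = 2*6*-0.001 = -0.0125
  x_5 = -0.3745 - 0.1*-5.9913 = 0.2247
  y_5 = -0.001 - 0.1*-0.0125 = 0.0002
f(0.2247, 0.0002) = 8*0.2247^2 + 6*0.0002^2 = 0.4038


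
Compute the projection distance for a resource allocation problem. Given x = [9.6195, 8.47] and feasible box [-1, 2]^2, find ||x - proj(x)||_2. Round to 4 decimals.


Project each component onto [-1, 2].
clip(9.6195) = 2.0, clip(8.47) = 2.0
Projection = [2.0, 2.0]
Squared diffs: [58.0568, 41.8609]
Distance = sqrt(99.9177) = 9.9959


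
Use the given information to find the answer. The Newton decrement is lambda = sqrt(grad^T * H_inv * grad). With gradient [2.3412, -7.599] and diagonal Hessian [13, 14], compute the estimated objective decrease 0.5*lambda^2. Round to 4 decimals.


Step 1: H is diagonal, so H^(-1) * g = [0.1801, -0.5428].
Step 2: g^T H^(-1) g = sum_i g_i^2 / H_ii
  = (2.3412)^2/13 + (-7.599)^2/14
  = 0.4216 + 4.1246 = 4.5463
Step 3: Objective decrease = 0.5 * g^T H^(-1) g = 2.2731


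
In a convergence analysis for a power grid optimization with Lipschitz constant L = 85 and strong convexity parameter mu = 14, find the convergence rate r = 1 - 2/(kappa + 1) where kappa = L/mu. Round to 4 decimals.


Step 1: Compute the condition number.
kappa = L/mu = 85/14 = 6.0714
Step 2: Compute the convergence rate.
r = 1 - 2/(kappa + 1) = 1 - 2*mu/(L + mu) = (L - mu)/(L + mu) = 71/99 = 0.7172


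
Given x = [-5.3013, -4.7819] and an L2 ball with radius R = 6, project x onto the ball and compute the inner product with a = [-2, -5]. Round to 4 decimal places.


Step 1: Compute ||x|| (intermediates to 6 decimals).
||x|| = sqrt((-5.3013)^2 + (-4.7819)^2) = 7.139352
Step 2: Project.
Since ||x|| > R, scale = R/||x|| = 6/7.139352 = 0.840412, proj(x) = scale * x
proj(x) = [-4.455276, -4.018766]
Step 3: Dot product.
a^T * proj(x) = -2*(-4.455276) - 5*(-4.018766) = 29.0044


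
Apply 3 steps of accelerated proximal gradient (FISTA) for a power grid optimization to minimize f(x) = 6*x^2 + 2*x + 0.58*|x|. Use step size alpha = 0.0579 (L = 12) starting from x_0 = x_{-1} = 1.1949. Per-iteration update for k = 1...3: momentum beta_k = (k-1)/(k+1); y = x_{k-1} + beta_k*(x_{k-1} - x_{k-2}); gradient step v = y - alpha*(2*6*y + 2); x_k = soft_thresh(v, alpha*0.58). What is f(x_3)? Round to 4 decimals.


FISTA on f(x) = 6*x^2 + 2*x + 0.58*|x|
L = 12, alpha = 0.0579
Iteration 1: beta = 0.0, y = 1.1949 + 0.0*(1.1949 - 1.1949) = 1.1949
  grad(y) = 16.3388, v = y - alpha*grad = 0.2489
  prox(v) = soft_thresh(0.2489, 0.0336) = 0.2153
Iteration 2: beta = 0.3333, y = 0.2153 + 0.3333*(0.2153 - 1.1949) = -0.1112
  grad(y) = 0.6652, v = y - alpha*grad = -0.1497
  prox(v) = soft_thresh(-0.1497, 0.0336) = -0.1162
Iteration 3: beta = 0.5, y = -0.1162 + 0.5*(-0.1162 - 0.2153) = -0.2819
  grad(y) = -1.3828, v = y - alpha*grad = -0.2018
  prox(v) = soft_thresh(-0.2018, 0.0336) = -0.1683
f(x_3) = 6*(-0.1683)^2 + 2*(-0.1683) + 0.58*|-0.1683| = -0.0691


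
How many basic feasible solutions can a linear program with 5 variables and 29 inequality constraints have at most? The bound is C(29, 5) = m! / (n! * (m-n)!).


Each vertex corresponds to some choice of n active constraints out of m, so the number of vertices is at most C(m, n) = m! / (n!(m-n)!).
m = 29, n = 5
Numerator: 29 * 28 * 27 * 26 * 25
Denominator: 5! = 120
C(29, 5) = 118755


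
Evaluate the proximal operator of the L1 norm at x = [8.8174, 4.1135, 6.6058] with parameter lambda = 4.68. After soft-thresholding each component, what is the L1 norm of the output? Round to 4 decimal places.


Soft-thresholding with lambda = 4.68:
prox(8.8174) = sign(8.8174)*max(|8.8174| - 4.68, 0) = 4.1374
prox(4.1135) = sign(4.1135)*max(|4.1135| - 4.68, 0) = 0.0
prox(6.6058) = sign(6.6058)*max(|6.6058| - 4.68, 0) = 1.9258
prox(x) = [4.1374, 0.0, 1.9258]
||prox(x)||_1 = 4.1374 + 0.0 + 1.9258 = 6.0632


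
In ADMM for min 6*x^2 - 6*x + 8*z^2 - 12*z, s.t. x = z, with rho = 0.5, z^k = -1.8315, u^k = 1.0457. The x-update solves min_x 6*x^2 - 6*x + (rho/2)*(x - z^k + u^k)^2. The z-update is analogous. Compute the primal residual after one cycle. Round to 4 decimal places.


ADMM iteration with rho = 0.5, z^k = -1.8315, u^k = 1.0457
Step 1: x-update.
Minimize 6*x^2 - 6*x + (0.5/2)*(x + 1.8315 + 1.0457)^2
FOC: (2*6 + 0.5)*x = 6 + 0.5*(-1.8315 - 1.0457)
x^{k+1} = 0.3649
Step 2: z-update.
Minimize 8*z^2 - 12*z + (0.5/2)*(0.3649 - z + 1.0457)^2
FOC: (2*8 + 0.5)*z = 12 + 0.5*(0.3649 + 1.0457)
z^{k+1} = 0.77
Step 3: u-update.
u^{k+1} = 1.0457 + 0.3649 - 0.77 = 0.6406
Step 4: Primal residual = |0.3649 - 0.77| = 0.4051


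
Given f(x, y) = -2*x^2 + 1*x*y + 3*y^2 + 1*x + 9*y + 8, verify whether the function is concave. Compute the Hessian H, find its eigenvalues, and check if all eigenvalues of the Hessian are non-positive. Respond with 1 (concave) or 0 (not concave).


The Hessian of f(x,y) = -2*x^2 + 1*x*y + 3*y^2 + 1*x + 9*y + 8 is:
H = [[-4, 1], [1, 6]]
Trace = -4 + 6 = 2
Determinant = -4*6 - (1)^2 = -25
Discriminant = (2)^2 - 4*-25 = 104.0
Eigenvalues: lambda_1 = -4.099, lambda_2 = 6.099
The function is not concave.

0


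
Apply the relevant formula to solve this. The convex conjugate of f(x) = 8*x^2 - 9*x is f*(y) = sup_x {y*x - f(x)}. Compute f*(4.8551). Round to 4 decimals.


f*(y) = sup_x {y*x - a*x^2 - b*x} = sup_x {(y-b)*x - a*x^2}
FOC: (y - b) - 2a*x = 0 => x* = (y - b)/(2a)
x* = (4.8551 + 9)/(2*8) = 0.8659
f*(4.8551) = (y-b)^2/(4a) = (4.8551 + 9)^2/(4*8)
= 191.9638/32 = 5.9989


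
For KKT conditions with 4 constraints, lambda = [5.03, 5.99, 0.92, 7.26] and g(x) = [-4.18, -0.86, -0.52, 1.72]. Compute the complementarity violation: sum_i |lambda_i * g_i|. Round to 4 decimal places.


KKT complementary slackness check:
lambda_1 * g_1 = 5.03 * -4.18 = -21.0254
lambda_2 * g_2 = 5.99 * -0.86 = -5.1514
lambda_3 * g_3 = 0.92 * -0.52 = -0.4784
lambda_4 * g_4 = 7.26 * 1.72 = 12.4872
Total violation = 21.0254 + 5.1514 + 0.4784 + 12.4872 = 39.1424


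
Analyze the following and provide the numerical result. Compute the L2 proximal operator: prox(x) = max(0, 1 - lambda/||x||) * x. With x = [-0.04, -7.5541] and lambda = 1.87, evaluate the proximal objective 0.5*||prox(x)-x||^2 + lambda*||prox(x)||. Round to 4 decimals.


Step 1: Compute ||x||.
||x|| = 7.5542
Step 2: Compute scaling factor.
scale = max(0, 1 - 1.87/7.5542) = 0.7525
Step 3: prox(x) = [-0.0301, -5.6841]
||prox(x)|| = 5.6842
Step 4: Proximal objective.
0.5*||prox-x||^2 = 1.7485
lambda*||prox|| = 10.6295
Total = 12.3779


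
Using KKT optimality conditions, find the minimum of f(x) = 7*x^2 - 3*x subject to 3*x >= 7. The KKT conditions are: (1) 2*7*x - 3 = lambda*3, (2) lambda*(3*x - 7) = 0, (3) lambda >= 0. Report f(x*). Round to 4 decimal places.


Step 1: Try lambda = 0 (constraint inactive).
x_unc = 3/(2*7) = 0.2143
Check: 3*0.2143 = 0.6429 < 7 -- violated!
Step 2: Constraint must be active: 3*x = 7
x* = 7/3 = 2.3333 (rounded; the exact value 7/3 is used below)
lambda = (2*7*(7/3) - 3)/3 = 9.8889
Step 3: Compute optimal value.
f(x*) = 7*(7/3)^2 - 3*(7/3) = 31.1111


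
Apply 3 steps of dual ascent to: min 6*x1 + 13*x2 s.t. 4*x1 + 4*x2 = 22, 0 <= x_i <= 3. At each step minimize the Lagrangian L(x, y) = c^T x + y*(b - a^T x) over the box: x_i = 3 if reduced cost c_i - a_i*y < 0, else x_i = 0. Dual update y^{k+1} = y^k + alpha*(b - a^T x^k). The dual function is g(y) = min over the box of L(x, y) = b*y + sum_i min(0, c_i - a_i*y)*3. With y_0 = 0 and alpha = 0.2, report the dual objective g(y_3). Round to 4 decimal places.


Dual ascent for LP: min 6*x1 + 13*x2, 4*x1 + 4*x2 = 22, 0 <= x_i <= 3
Step 1: y^k = 0.0, reduced costs: (6.0, 13.0)
  x^k = (0.0, 0.0), subgradient = b - a^T x = 22.0
  y^{k+1} = 0.0 + 0.2*22.0 = 4.4
Step 2: y^k = 4.4, reduced costs: (-11.6, -4.6)
  x^k = (3.0, 3.0), subgradient = b - a^T x = -2.0
  y^{k+1} = 4.4 + 0.2*-2.0 = 4.0
Step 3: y^k = 4.0, reduced costs: (-10.0, -3.0)
  x^k = (3.0, 3.0), subgradient = b - a^T x = -2.0
  y^{k+1} = 4.0 + 0.2*-2.0 = 3.6
Dual objective at y_3 = 3.6: reduced costs (-8.4, -1.4), box minimizer x = (3.0, 3.0)
g(y_3) = b*y + (c1 - a1*y)*x1 + (c2 - a2*y)*x2 = 22*3.6 + (-8.4)*3.0 + (-1.4)*3.0 = 79.2 - 25.2 - 4.2 = 49.8


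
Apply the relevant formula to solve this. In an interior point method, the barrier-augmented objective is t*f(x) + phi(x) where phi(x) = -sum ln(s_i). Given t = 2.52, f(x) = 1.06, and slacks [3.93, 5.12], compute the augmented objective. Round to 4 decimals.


Step 1: Compute log-barrier.
ln values: [1.3686, 1.6332]
phi = -(1.3686 + 1.6332) = -3.0018
Step 2: Compute augmented objective.
t*f(x) = 2.52*1.06 = 2.6712
Total = 2.6712 - 3.0018 = -0.3306


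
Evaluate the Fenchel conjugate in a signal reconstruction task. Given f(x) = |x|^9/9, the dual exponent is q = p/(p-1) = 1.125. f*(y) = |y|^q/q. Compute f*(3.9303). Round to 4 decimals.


The conjugate exponent q satisfies 1/p + 1/q = 1.
p = 9, so q = 9/(9 - 1) = 1.125
|y|^q = 3.9303^1.125 = 4.6637
f*(3.9303) = 4.6637 / 1.125 = 4.1455


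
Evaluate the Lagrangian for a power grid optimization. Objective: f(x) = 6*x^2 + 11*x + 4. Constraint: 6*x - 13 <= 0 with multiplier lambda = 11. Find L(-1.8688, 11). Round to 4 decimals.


Step 1: Evaluate f(x).
f(-1.8688) = 6*(-1.8688)^2 + 11*(-1.8688) + 4 = 4.3977
Step 2: Evaluate g(x).
g(-1.8688) = 6*-1.8688 - 13 = -24.2128
Step 3: Compute Lagrangian.
L = 4.3977 + 11*-24.2128 = -261.9431


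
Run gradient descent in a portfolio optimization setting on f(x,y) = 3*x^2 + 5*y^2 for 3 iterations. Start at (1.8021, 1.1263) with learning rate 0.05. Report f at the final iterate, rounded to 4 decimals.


Gradient descent on f(x,y) = 3*x^2 + 5*y^2.
Starting point: (1.8021, 1.1263), alpha = 0.05
Step 1: grad_x = 2*3*1.8021 = 10.8126, grad_y = 2*5*1.1263 = 11.263
  x_1 = 1.8021 - 0.05*10.8126 = 1.2615
  y_1 = 1.1263 - 0.05*11.263 = 0.5632
Step 2: grad_x = 2*3*1.2615 = 7.5688, grad_y = 2*5*0.5632 = 5.6315
  x_2 = 1.2615 - 0.05*7.5688 = 0.883
  y_2 = 0.5632 - 0.05*5.6315 = 0.2816
Step 3: grad_x = 2*3*0.883 = 5.2982, grad_y = 2*5*0.2816 = 2.8158
  x_3 = 0.883 - 0.05*5.2982 = 0.6181
  y_3 = 0.2816 - 0.05*2.8158 = 0.1408
f(0.6181, 0.1408) = 3*0.6181^2 + 5*0.1408^2 = 1.2453


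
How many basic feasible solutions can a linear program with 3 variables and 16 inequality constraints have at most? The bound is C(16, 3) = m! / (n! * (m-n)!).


Each vertex corresponds to some choice of n active constraints out of m, so the number of vertices is at most C(m, n) = m! / (n!(m-n)!).
m = 16, n = 3
Numerator: 16 * 15 * 14
Denominator: 3! = 6
C(16, 3) = 560


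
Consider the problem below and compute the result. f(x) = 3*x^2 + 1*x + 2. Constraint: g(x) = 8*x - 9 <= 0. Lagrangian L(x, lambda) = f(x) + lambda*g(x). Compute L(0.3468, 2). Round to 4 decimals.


Step 1: Evaluate f(x).
f(0.3468) = 3*0.3468^2 + 1*0.3468 + 2 = 2.7076
Step 2: Evaluate g(x).
g(0.3468) = 8*0.3468 - 9 = -6.2256
Step 3: Compute Lagrangian.
L = 2.7076 + 2*-6.2256 = -9.7436


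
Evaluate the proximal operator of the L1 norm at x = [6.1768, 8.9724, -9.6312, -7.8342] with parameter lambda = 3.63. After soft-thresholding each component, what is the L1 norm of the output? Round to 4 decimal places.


Soft-thresholding with lambda = 3.63:
prox(6.1768) = sign(6.1768)*max(|6.1768| - 3.63, 0) = 2.5468
prox(8.9724) = sign(8.9724)*max(|8.9724| - 3.63, 0) = 5.3424
prox(-9.6312) = sign(-9.6312)*max(|-9.6312| - 3.63, 0) = -6.0012
prox(-7.8342) = sign(-7.8342)*max(|-7.8342| - 3.63, 0) = -4.2042
prox(x) = [2.5468, 5.3424, -6.0012, -4.2042]
||prox(x)||_1 = 2.5468 + 5.3424 + 6.0012 + 4.2042 = 18.0946


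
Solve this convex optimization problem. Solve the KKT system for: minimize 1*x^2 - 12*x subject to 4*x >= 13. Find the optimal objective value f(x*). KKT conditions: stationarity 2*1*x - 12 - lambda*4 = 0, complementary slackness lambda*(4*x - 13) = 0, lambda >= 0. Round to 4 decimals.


Step 1: Try lambda = 0 (constraint inactive).
Stationarity: 2*1*x - 12 = 0
x* = 12/(2*1) = 6.0
Check constraint: 4*6.0 = 24.0 >= 13 -- satisfied.
Step 2: Compute optimal value.
f(x*) = 1*6.0^2 - 12*6.0 = -36.0


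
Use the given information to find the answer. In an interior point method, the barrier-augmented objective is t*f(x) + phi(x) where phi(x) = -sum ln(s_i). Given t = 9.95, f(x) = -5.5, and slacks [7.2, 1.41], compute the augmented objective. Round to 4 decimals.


Step 1: Compute log-barrier.
ln values: [1.9741, 0.3436]
phi = -(1.9741 + 0.3436) = -2.3177
Step 2: Compute augmented objective.
t*f(x) = 9.95*-5.5 = -54.725
Total = -54.725 - 2.3177 = -57.0427


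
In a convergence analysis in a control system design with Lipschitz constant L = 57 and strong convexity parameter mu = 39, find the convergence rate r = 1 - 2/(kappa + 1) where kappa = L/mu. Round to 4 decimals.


Step 1: Compute the condition number.
kappa = L/mu = 57/39 = 1.4615
Step 2: Compute the convergence rate.
r = 1 - 2/(kappa + 1) = 1 - 2*mu/(L + mu) = (L - mu)/(L + mu) = 18/96 = 0.1875


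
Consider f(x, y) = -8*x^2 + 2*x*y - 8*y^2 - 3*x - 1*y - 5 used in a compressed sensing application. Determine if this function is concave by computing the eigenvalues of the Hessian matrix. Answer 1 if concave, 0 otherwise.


The Hessian of f(x,y) = -8*x^2 + 2*x*y - 8*y^2 - 3*x - 1*y - 5 is:
H = [[-16, 2], [2, -16]]
Trace = -16 - 16 = -32
Determinant = -16*-16 - (2)^2 = 252
Discriminant = (-32)^2 - 4*252 = 16.0
Eigenvalues: lambda_1 = -18.0, lambda_2 = -14.0
The function is concave.

1


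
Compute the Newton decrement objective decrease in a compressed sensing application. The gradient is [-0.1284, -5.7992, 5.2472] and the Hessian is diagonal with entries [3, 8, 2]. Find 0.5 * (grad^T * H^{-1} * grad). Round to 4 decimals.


Step 1: H is diagonal, so H^(-1) * g = [-0.0428, -0.7249, 2.6236].
Step 2: g^T H^(-1) g = sum_i g_i^2 / H_ii
  = (-0.1284)^2/3 + (-5.7992)^2/8 + (5.2472)^2/2
  = 0.0055 + 4.2038 + 13.7666 = 17.9759
Step 3: Objective decrease = 0.5 * g^T H^(-1) g = 8.9879


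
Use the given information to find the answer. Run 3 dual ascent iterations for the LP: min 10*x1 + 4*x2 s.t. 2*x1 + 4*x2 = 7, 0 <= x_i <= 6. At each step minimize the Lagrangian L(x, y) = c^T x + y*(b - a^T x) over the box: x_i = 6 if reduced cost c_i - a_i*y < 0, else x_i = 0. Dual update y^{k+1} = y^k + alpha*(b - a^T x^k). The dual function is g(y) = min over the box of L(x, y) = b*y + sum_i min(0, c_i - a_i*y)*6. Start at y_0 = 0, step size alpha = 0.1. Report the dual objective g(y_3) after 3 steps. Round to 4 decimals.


Dual ascent for LP: min 10*x1 + 4*x2, 2*x1 + 4*x2 = 7, 0 <= x_i <= 6
Step 1: y^k = 0.0, reduced costs: (10.0, 4.0)
  x^k = (0.0, 0.0), subgradient = b - a^T x = 7.0
  y^{k+1} = 0.0 + 0.1*7.0 = 0.7
Step 2: y^k = 0.7, reduced costs: (8.6, 1.2)
  x^k = (0.0, 0.0), subgradient = b - a^T x = 7.0
  y^{k+1} = 0.7 + 0.1*7.0 = 1.4
Step 3: y^k = 1.4, reduced costs: (7.2, -1.6)
  x^k = (0.0, 6.0), subgradient = b - a^T x = -17.0
  y^{k+1} = 1.4 + 0.1*-17.0 = -0.3
Dual objective at y_3 = -0.3: reduced costs (10.6, 5.2), box minimizer x = (0.0, 0.0)
g(y_3) = b*y + (c1 - a1*y)*x1 + (c2 - a2*y)*x2 = 7*(-0.3) + 10.6*0.0 + 5.2*0.0 = -2.1 + 0.0 + 0.0 = -2.1


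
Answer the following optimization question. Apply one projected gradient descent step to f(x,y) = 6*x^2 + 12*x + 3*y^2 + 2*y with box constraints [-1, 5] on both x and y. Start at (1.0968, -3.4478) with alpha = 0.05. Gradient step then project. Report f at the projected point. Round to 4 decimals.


Step 1: Compute gradient at (1.0968, -3.4478).
grad_x = 2*6*1.0968 + 12 = 25.1616
grad_y = 2*3*-3.4478 + 2 = -18.6868
Step 2: Gradient step.
x_raw = 1.0968 - 0.05*25.1616 = -0.1613
y_raw = -3.4478 - 0.05*-18.6868 = -2.5135
Step 3: Project onto [-1, 5].
x_proj = clip(-0.1613) = -0.1613
y_proj = clip(-2.5135) = -1.0
Step 4: Evaluate f.
f(-0.1613, -1.0) = -0.7793


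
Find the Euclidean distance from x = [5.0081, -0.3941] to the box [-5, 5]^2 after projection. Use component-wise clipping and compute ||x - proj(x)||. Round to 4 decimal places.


Project each component onto [-5, 5].
clip(5.0081) = 5.0, clip(-0.3941) = -0.3941
Projection = [5.0, -0.3941]
Squared diffs: [0.0001, 0.0]
Distance = sqrt(0.0001) = 0.0081


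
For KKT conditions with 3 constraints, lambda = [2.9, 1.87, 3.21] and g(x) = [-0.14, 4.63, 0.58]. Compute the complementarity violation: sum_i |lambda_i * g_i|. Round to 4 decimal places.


KKT complementary slackness check:
lambda_1 * g_1 = 2.9 * -0.14 = -0.406
lambda_2 * g_2 = 1.87 * 4.63 = 8.6581
lambda_3 * g_3 = 3.21 * 0.58 = 1.8618
Total violation = 0.406 + 8.6581 + 1.8618 = 10.9259
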